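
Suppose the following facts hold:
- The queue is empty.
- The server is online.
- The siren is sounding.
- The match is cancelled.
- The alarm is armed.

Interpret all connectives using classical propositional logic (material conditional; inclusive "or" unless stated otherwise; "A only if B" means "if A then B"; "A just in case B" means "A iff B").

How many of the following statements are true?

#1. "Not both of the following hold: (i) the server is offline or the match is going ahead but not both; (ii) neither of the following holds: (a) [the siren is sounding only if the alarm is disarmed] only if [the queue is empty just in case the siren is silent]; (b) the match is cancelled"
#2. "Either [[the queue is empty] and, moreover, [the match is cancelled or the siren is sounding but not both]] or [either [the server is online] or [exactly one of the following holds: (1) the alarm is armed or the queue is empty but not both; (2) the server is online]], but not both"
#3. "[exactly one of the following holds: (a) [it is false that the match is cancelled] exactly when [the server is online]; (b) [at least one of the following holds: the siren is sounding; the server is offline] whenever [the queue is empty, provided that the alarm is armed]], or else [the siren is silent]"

Let R = "the server is online" (T), W = "the match is cancelled" (T), M = "the siren is sounding" (T), Q = "the alarm is armed" (T), L = "the queue is empty" (T).

#1: Parsed as (~R xor ~W) nand (((M -> ~Q) -> (L <-> ~M)) nor W)

~R = ~T = F
~W = ~T = F
~R xor ~W = F xor F = F
~Q = ~T = F
M -> ~Q = T -> F = F
~M = ~T = F
L <-> ~M = T <-> F = F
(M -> ~Q) -> (L <-> ~M) = F -> F = T
((M -> ~Q) -> (L <-> ~M)) nor W = T nor T = F
(~R xor ~W) nand (((M -> ~Q) -> (L <-> ~M)) nor W) = F nand F = T
Hence #1 is true.

#2: Parsed as (L & (W xor M)) xor (R | ((Q xor L) xor R))

W xor M = T xor T = F
L & (W xor M) = T & F = F
Q xor L = T xor T = F
(Q xor L) xor R = F xor T = T
R | ((Q xor L) xor R) = T | T = T
(L & (W xor M)) xor (R | ((Q xor L) xor R)) = F xor T = T
So #2 is true.

#3: Parsed as ((~W <-> R) xor ((Q -> L) -> (M | ~R))) | ~M

~W = ~T = F
~W <-> R = F <-> T = F
Q -> L = T -> T = T
~R = ~T = F
M | ~R = T | F = T
(Q -> L) -> (M | ~R) = T -> T = T
(~W <-> R) xor ((Q -> L) -> (M | ~R)) = F xor T = T
~M = ~T = F
((~W <-> R) xor ((Q -> L) -> (M | ~R))) | ~M = T | F = T
Hence #3 is true.

True statements: 3 (#1, #2, #3).

3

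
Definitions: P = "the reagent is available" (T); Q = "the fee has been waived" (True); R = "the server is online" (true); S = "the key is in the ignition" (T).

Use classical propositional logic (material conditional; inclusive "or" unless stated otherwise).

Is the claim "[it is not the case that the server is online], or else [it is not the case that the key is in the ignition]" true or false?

Values: R=T, S=T.
Formalization: ¬R ∨ ¬S

¬R = ¬T = F
¬S = ¬T = F
¬R ∨ ¬S = F ∨ F = F

false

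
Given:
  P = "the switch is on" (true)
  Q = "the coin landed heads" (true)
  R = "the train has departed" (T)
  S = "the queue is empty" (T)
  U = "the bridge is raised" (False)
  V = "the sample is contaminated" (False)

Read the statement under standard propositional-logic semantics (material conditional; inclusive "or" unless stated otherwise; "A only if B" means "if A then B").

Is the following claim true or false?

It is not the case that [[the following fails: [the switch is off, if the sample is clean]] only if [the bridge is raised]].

Parsed as ~(~(~V -> ~P) -> U)

~V = ~F = T
~P = ~T = F
~V -> ~P = T -> F = F
~(~V -> ~P) = ~F = T
~(~V -> ~P) -> U = T -> F = F
~(~(~V -> ~P) -> U) = ~F = T

true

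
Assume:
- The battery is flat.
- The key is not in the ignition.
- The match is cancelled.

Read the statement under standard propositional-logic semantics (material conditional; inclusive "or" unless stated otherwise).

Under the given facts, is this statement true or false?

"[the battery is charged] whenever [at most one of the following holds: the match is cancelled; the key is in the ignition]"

Let R = "the match is cancelled" (True), Q = "the key is in the ignition" (False), P = "the battery is charged" (False).
Formalization: (R nand Q) -> P

R nand Q = True nand False = True
(R nand Q) -> P = True -> False = False

False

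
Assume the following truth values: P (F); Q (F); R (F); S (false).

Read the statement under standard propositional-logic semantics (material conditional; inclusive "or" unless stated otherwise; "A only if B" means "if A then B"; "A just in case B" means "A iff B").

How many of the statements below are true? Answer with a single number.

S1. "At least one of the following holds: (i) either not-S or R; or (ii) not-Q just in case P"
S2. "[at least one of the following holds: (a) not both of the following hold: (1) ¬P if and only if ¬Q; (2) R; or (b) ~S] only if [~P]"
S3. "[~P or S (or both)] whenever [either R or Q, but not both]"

3

S1: Parsed as (not S or R) or (not Q iff P)

not S = not False = True
not S or R = True or False = True
not Q = not False = True
not Q iff P = True iff False = False
(not S or R) or (not Q iff P) = True or False = True
Thus S1 is true.

S2: This is (((not P iff not Q) nand R) or not S) -> not P.

not P = not False = True
not Q = not False = True
not P iff not Q = True iff True = True
(not P iff not Q) nand R = True nand False = True
not S = not False = True
((not P iff not Q) nand R) or not S = True or True = True
not P = not False = True
(((not P iff not Q) nand R) or not S) -> not P = True -> True = True
So S2 is true.

S3: Formalization: (R xor Q) -> (not P or S)

R xor Q = False xor False = False
not P = not False = True
not P or S = True or False = True
(R xor Q) -> (not P or S) = False -> True = True
Thus S3 is true.

3 of the 3 statements are true (S1, S2, S3).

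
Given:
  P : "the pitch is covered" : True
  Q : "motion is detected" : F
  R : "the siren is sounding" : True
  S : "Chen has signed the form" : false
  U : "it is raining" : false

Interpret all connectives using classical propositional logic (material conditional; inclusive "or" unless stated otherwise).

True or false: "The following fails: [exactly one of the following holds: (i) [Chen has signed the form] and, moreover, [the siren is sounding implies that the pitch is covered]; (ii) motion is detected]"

True

Formalization: ~((S & (R -> P)) xor Q)

R -> P = T -> T = T
S & (R -> P) = F & T = F
(S & (R -> P)) xor Q = F xor F = F
~((S & (R -> P)) xor Q) = ~F = T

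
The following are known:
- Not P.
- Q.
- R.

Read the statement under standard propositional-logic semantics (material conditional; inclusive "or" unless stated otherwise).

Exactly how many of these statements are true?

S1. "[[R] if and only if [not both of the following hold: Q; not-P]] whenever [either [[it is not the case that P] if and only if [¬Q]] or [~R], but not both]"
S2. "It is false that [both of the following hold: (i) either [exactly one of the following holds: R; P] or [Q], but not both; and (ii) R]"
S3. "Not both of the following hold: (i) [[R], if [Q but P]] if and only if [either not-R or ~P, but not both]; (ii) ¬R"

3

S1: This is ((~P <-> ~Q) xor ~R) -> (R <-> (Q nand ~P)).

~P = ~F = T
~Q = ~T = F
~P <-> ~Q = T <-> F = F
~R = ~T = F
(~P <-> ~Q) xor ~R = F xor F = F
~P = ~F = T
Q nand ~P = T nand T = F
R <-> (Q nand ~P) = T <-> F = F
((~P <-> ~Q) xor ~R) -> (R <-> (Q nand ~P)) = F -> F = T
Hence S1 is true.

S2: Formalization: ~(((R xor P) xor Q) & R)

R xor P = T xor F = T
(R xor P) xor Q = T xor T = F
((R xor P) xor Q) & R = F & T = F
~(((R xor P) xor Q) & R) = ~F = T
Hence S2 is true.

S3: In symbols: (((Q & P) -> R) <-> (~R xor ~P)) nand ~R

Q & P = T & F = F
(Q & P) -> R = F -> T = T
~R = ~T = F
~P = ~F = T
~R xor ~P = F xor T = T
((Q & P) -> R) <-> (~R xor ~P) = T <-> T = T
~R = ~T = F
(((Q & P) -> R) <-> (~R xor ~P)) nand ~R = T nand F = T
Hence S3 is true.

Count: 3.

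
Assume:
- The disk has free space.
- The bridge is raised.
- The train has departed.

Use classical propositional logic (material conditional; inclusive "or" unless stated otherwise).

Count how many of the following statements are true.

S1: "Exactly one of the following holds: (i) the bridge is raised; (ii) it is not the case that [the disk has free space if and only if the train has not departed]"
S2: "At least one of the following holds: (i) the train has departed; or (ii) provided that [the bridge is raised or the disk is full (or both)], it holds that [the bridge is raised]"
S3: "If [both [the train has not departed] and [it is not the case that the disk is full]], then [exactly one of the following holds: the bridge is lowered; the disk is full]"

2

Let L = "the bridge is raised" (T), W = "the disk is full" (F), M = "the train has departed" (T).

S1: This is L xor ~(~W <-> ~M).

~W = ~F = T
~M = ~T = F
~W <-> ~M = T <-> F = F
~(~W <-> ~M) = ~F = T
L xor ~(~W <-> ~M) = T xor T = F
So S1 is false.

S2: In symbols: M | ((L | W) -> L)

L | W = T | F = T
(L | W) -> L = T -> T = T
M | ((L | W) -> L) = T | T = T
Thus S2 is true.

S3: Parsed as (~M & ~W) -> (~L xor W)

~M = ~T = F
~W = ~F = T
~M & ~W = F & T = F
~L = ~T = F
~L xor W = F xor F = F
(~M & ~W) -> (~L xor W) = F -> F = T
Thus S3 is true.

True statements: 2.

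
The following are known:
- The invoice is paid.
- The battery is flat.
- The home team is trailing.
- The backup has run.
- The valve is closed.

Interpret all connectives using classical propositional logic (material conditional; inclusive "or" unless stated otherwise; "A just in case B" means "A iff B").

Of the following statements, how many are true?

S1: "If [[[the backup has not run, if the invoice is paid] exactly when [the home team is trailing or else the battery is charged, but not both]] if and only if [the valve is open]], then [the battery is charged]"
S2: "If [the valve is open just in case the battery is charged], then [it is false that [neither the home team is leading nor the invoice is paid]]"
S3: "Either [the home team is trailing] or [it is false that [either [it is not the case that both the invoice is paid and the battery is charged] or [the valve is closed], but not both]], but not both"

1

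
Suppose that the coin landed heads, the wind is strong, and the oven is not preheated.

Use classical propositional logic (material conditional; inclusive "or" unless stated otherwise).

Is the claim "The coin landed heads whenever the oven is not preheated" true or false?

True.

Let P = "the oven is preheated" (F), M = "the coin landed heads" (T).
Formalization: ~P -> M

~P = ~F = T
~P -> M = T -> T = T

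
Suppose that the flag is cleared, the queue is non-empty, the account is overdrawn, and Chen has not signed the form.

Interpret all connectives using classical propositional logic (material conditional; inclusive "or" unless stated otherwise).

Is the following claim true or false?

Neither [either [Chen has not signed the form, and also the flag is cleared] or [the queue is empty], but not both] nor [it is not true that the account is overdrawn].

Let S = "Chen has signed the form" (F), P = "the flag is set" (F), Q = "the queue is empty" (F), R = "the account is overdrawn" (T).
This is ((~S & ~P) xor Q) nor ~R.

~S = ~F = T
~P = ~F = T
~S & ~P = T & T = T
(~S & ~P) xor Q = T xor F = T
~R = ~T = F
((~S & ~P) xor Q) nor ~R = T nor F = F

false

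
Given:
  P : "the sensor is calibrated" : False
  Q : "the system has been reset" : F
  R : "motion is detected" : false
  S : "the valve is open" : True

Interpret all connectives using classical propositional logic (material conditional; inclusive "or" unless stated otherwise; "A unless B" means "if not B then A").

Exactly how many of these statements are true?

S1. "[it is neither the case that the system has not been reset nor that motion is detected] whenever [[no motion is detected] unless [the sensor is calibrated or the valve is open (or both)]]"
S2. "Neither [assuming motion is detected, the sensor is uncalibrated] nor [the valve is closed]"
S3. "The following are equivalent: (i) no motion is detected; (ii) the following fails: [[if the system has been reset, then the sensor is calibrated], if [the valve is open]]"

0

S1: Formalization: (¬R ∨ (P ∨ S)) → (¬Q ↓ R)

¬R = ¬F = T
P ∨ S = F ∨ T = T
¬R ∨ (P ∨ S) = T ∨ T = T
¬Q = ¬F = T
¬Q ↓ R = T ↓ F = F
(¬R ∨ (P ∨ S)) → (¬Q ↓ R) = T → F = F
Hence S1 is false.

S2: This is (R → ¬P) ↓ ¬S.

¬P = ¬F = T
R → ¬P = F → T = T
¬S = ¬T = F
(R → ¬P) ↓ ¬S = T ↓ F = F
Hence S2 is false.

S3: Formalization: ¬R ↔ ¬(S → (Q → P))

¬R = ¬F = T
Q → P = F → F = T
S → (Q → P) = T → T = T
¬(S → (Q → P)) = ¬T = F
¬R ↔ ¬(S → (Q → P)) = T ↔ F = F
Thus S3 is false.

0 of the 3 statements are true (none).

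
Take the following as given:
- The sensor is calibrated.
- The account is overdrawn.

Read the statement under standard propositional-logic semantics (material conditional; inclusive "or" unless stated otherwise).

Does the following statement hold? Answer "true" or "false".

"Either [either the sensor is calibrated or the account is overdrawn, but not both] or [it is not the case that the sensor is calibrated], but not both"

false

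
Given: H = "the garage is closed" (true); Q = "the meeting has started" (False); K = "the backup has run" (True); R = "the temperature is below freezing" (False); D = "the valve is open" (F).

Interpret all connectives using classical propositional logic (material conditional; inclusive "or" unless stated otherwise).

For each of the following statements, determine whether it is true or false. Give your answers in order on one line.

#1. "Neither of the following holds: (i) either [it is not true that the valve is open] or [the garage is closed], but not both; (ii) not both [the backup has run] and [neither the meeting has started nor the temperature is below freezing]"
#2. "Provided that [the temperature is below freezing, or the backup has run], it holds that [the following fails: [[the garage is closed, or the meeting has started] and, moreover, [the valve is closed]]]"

#1 True; #2 False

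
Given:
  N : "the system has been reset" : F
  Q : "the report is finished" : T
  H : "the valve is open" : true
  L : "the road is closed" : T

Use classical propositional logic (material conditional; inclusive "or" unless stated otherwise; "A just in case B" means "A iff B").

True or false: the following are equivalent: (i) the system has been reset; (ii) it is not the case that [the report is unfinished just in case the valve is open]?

false

In symbols: N iff not (not Q iff H)

not Q = not True = False
not Q iff H = False iff True = False
not (not Q iff H) = not False = True
N iff not (not Q iff H) = False iff True = False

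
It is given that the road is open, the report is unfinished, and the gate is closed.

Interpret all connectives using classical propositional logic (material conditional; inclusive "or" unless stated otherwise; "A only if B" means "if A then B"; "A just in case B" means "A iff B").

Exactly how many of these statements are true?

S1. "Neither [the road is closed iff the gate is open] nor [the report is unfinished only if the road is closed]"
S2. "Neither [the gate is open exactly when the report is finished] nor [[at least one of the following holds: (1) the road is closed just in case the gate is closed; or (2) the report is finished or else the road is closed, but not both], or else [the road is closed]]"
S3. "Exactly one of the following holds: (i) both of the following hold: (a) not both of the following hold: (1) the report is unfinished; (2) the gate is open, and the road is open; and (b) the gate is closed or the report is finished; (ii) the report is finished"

1

Let D = "the road is closed" (False), W = "the gate is open" (False), P = "the report is finished" (False).

S1: This is (D iff W) nor (not P -> D).

D iff W = False iff False = True
not P = not False = True
not P -> D = True -> False = False
(D iff W) nor (not P -> D) = True nor False = False
Hence S1 is false.

S2: This is (W iff P) nor (((D iff not W) or (P xor D)) or D).

W iff P = False iff False = True
not W = not False = True
D iff not W = False iff True = False
P xor D = False xor False = False
(D iff not W) or (P xor D) = False or False = False
((D iff not W) or (P xor D)) or D = False or False = False
(W iff P) nor (((D iff not W) or (P xor D)) or D) = True nor False = False
Hence S2 is false.

S3: Parsed as ((not P nand (W and not D)) and (not W or P)) xor P

not P = not False = True
not D = not False = True
W and not D = False and True = False
not P nand (W and not D) = True nand False = True
not W = not False = True
not W or P = True or False = True
(not P nand (W and not D)) and (not W or P) = True and True = True
((not P nand (W and not D)) and (not W or P)) xor P = True xor False = True
Hence S3 is true.

True statements: 1.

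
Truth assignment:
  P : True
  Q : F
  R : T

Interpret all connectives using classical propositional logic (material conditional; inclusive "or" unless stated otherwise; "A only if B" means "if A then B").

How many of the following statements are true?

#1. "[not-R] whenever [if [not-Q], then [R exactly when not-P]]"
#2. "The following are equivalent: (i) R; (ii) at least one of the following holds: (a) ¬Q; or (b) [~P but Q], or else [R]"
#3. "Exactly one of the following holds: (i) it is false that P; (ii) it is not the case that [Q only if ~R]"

2

#1: Formalization: (¬Q → (R ↔ ¬P)) → ¬R

¬Q = ¬F = T
¬P = ¬T = F
R ↔ ¬P = T ↔ F = F
¬Q → (R ↔ ¬P) = T → F = F
¬R = ¬T = F
(¬Q → (R ↔ ¬P)) → ¬R = F → F = T
Thus #1 is true.

#2: In symbols: R ↔ (¬Q ∨ ((¬P ∧ Q) ∨ R))

¬Q = ¬F = T
¬P = ¬T = F
¬P ∧ Q = F ∧ F = F
(¬P ∧ Q) ∨ R = F ∨ T = T
¬Q ∨ ((¬P ∧ Q) ∨ R) = T ∨ T = T
R ↔ (¬Q ∨ ((¬P ∧ Q) ∨ R)) = T ↔ T = T
Hence #2 is true.

#3: Parsed as ¬P ⊕ ¬(Q → ¬R)

¬P = ¬T = F
¬R = ¬T = F
Q → ¬R = F → F = T
¬(Q → ¬R) = ¬T = F
¬P ⊕ ¬(Q → ¬R) = F ⊕ F = F
Thus #3 is false.

2 of the 3 statements are true (#1, #2).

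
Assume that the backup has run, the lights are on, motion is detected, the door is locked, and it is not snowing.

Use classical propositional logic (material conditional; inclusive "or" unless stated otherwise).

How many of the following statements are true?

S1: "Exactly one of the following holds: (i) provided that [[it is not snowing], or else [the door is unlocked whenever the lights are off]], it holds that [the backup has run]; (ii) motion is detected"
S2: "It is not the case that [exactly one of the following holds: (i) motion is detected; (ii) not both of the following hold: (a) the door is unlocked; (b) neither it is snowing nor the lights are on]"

Let U = "it is snowing" (F), Q = "the lights are on" (T), S = "the door is locked" (T), P = "the backup has run" (T), R = "motion is detected" (T).

S1: In symbols: ((¬U ∨ (¬Q → ¬S)) → P) ⊕ R

¬U = ¬F = T
¬Q = ¬T = F
¬S = ¬T = F
¬Q → ¬S = F → F = T
¬U ∨ (¬Q → ¬S) = T ∨ T = T
(¬U ∨ (¬Q → ¬S)) → P = T → T = T
((¬U ∨ (¬Q → ¬S)) → P) ⊕ R = T ⊕ T = F
So S1 is false.

S2: Parsed as ¬(R ⊕ (¬S ↑ (U ↓ Q)))

¬S = ¬T = F
U ↓ Q = F ↓ T = F
¬S ↑ (U ↓ Q) = F ↑ F = T
R ⊕ (¬S ↑ (U ↓ Q)) = T ⊕ T = F
¬(R ⊕ (¬S ↑ (U ↓ Q))) = ¬F = T
Hence S2 is true.

Count: 1.

1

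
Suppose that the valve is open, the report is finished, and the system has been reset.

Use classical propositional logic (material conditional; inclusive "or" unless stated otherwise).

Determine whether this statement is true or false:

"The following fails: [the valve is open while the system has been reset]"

Let P = "the valve is open" (T), R = "the system has been reset" (T).
Parsed as ¬(P ∧ R)

P ∧ R = T ∧ T = T
¬(P ∧ R) = ¬T = F

False.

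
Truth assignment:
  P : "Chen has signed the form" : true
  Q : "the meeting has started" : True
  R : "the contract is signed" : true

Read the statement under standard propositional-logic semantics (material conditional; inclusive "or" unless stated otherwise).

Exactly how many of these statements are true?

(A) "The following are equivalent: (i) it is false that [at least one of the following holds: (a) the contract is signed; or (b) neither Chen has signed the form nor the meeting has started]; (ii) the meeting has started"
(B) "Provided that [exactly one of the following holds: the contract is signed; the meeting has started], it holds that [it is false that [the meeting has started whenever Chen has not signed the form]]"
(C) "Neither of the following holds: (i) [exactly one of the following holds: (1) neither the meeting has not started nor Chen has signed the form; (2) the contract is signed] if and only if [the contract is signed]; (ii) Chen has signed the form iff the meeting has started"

1

(A): In symbols: ¬(R ∨ (P ↓ Q)) ↔ Q

P ↓ Q = T ↓ T = F
R ∨ (P ↓ Q) = T ∨ F = T
¬(R ∨ (P ↓ Q)) = ¬T = F
¬(R ∨ (P ↓ Q)) ↔ Q = F ↔ T = F
Thus (A) is false.

(B): In symbols: (R ⊕ Q) → ¬(¬P → Q)

R ⊕ Q = T ⊕ T = F
¬P = ¬T = F
¬P → Q = F → T = T
¬(¬P → Q) = ¬T = F
(R ⊕ Q) → ¬(¬P → Q) = F → F = T
Thus (B) is true.

(C): This is (((¬Q ↓ P) ⊕ R) ↔ R) ↓ (P ↔ Q).

¬Q = ¬T = F
¬Q ↓ P = F ↓ T = F
(¬Q ↓ P) ⊕ R = F ⊕ T = T
((¬Q ↓ P) ⊕ R) ↔ R = T ↔ T = T
P ↔ Q = T ↔ T = T
(((¬Q ↓ P) ⊕ R) ↔ R) ↓ (P ↔ Q) = T ↓ T = F
So (C) is false.

True statements: 1 ((B)).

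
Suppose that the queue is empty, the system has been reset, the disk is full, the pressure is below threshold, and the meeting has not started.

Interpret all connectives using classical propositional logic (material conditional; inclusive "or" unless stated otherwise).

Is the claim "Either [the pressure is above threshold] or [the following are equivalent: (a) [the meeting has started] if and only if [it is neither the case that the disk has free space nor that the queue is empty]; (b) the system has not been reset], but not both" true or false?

Let M = "the pressure is above threshold" (F), R = "the meeting has started" (F), L = "the disk is full" (T), S = "the queue is empty" (T), G = "the system has been reset" (T).
This is M ⊕ ((R ↔ (¬L ↓ S)) ↔ ¬G).

¬L = ¬T = F
¬L ↓ S = F ↓ T = F
R ↔ (¬L ↓ S) = F ↔ F = T
¬G = ¬T = F
(R ↔ (¬L ↓ S)) ↔ ¬G = T ↔ F = F
M ⊕ ((R ↔ (¬L ↓ S)) ↔ ¬G) = F ⊕ F = F

false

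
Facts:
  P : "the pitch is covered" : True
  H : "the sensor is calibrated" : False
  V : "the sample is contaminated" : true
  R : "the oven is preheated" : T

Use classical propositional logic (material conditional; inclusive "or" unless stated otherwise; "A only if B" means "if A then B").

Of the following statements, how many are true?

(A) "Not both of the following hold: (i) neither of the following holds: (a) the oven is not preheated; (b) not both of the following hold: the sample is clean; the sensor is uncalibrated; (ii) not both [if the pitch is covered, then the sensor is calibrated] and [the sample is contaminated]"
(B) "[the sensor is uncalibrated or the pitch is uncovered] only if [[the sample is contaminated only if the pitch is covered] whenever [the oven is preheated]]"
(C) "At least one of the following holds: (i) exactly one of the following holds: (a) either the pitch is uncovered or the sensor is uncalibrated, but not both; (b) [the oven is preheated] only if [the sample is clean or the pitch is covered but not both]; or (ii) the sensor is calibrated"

(A): Parsed as (not R nor (not V nand not H)) nand ((P -> H) nand V)

not R = not True = False
not V = not True = False
not H = not False = True
not V nand not H = False nand True = True
not R nor (not V nand not H) = False nor True = False
P -> H = True -> False = False
(P -> H) nand V = False nand True = True
(not R nor (not V nand not H)) nand ((P -> H) nand V) = False nand True = True
Hence (A) is true.

(B): In symbols: (not H or not P) -> (R -> (V -> P))

not H = not False = True
not P = not True = False
not H or not P = True or False = True
V -> P = True -> True = True
R -> (V -> P) = True -> True = True
(not H or not P) -> (R -> (V -> P)) = True -> True = True
Thus (B) is true.

(C): In symbols: ((not P xor not H) xor (R -> (not V xor P))) or H

not P = not True = False
not H = not False = True
not P xor not H = False xor True = True
not V = not True = False
not V xor P = False xor True = True
R -> (not V xor P) = True -> True = True
(not P xor not H) xor (R -> (not V xor P)) = True xor True = False
((not P xor not H) xor (R -> (not V xor P))) or H = False or False = False
Thus (C) is false.

2 of the 3 statements are true ((A), (B)).

2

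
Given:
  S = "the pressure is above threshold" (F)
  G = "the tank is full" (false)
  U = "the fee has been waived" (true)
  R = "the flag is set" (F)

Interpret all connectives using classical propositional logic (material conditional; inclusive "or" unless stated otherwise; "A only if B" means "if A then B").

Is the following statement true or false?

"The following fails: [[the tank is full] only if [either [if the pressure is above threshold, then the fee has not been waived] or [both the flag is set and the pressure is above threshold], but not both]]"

In symbols: ¬(G → ((S → ¬U) ⊕ (R ∧ S)))

¬U = ¬T = F
S → ¬U = F → F = T
R ∧ S = F ∧ F = F
(S → ¬U) ⊕ (R ∧ S) = T ⊕ F = T
G → ((S → ¬U) ⊕ (R ∧ S)) = F → T = T
¬(G → ((S → ¬U) ⊕ (R ∧ S))) = ¬T = F

The statement is false.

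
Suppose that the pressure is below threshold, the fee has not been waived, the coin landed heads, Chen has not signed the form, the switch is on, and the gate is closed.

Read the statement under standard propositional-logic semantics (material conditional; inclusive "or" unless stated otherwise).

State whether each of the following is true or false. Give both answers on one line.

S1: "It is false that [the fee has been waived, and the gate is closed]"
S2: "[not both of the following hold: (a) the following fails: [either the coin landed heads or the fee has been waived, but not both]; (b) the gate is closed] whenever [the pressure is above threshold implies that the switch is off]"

S1 true; S2 true

Let S = "the fee has been waived" (F), V = "the gate is open" (F), R = "the pressure is above threshold" (F), U = "the switch is on" (T), L = "the coin landed heads" (T).

S1: Parsed as ¬(S ∧ ¬V)

¬V = ¬F = T
S ∧ ¬V = F ∧ T = F
¬(S ∧ ¬V) = ¬F = T
Thus S1 is true.

S2: This is (R → ¬U) → (¬(L ⊕ S) ↑ ¬V).

¬U = ¬T = F
R → ¬U = F → F = T
L ⊕ S = T ⊕ F = T
¬(L ⊕ S) = ¬T = F
¬V = ¬F = T
¬(L ⊕ S) ↑ ¬V = F ↑ T = T
(R → ¬U) → (¬(L ⊕ S) ↑ ¬V) = T → T = T
So S2 is true.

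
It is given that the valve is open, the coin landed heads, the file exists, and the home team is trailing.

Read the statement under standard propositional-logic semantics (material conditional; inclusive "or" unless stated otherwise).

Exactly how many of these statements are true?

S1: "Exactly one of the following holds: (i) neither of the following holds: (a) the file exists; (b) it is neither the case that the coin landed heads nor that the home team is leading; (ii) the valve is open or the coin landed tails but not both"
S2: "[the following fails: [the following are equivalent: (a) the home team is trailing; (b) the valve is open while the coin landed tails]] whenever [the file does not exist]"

2

Let N = "the file exists" (T), R = "the coin landed heads" (T), V = "the home team is leading" (F), M = "the valve is open" (T).

S1: In symbols: (N ↓ (R ↓ V)) ⊕ (M ⊕ ¬R)

R ↓ V = T ↓ F = F
N ↓ (R ↓ V) = T ↓ F = F
¬R = ¬T = F
M ⊕ ¬R = T ⊕ F = T
(N ↓ (R ↓ V)) ⊕ (M ⊕ ¬R) = F ⊕ T = T
Thus S1 is true.

S2: Formalization: ¬N → ¬(¬V ↔ (M ∧ ¬R))

¬N = ¬T = F
¬V = ¬F = T
¬R = ¬T = F
M ∧ ¬R = T ∧ F = F
¬V ↔ (M ∧ ¬R) = T ↔ F = F
¬(¬V ↔ (M ∧ ¬R)) = ¬F = T
¬N → ¬(¬V ↔ (M ∧ ¬R)) = F → T = T
Hence S2 is true.

True statements: 2 (S1, S2).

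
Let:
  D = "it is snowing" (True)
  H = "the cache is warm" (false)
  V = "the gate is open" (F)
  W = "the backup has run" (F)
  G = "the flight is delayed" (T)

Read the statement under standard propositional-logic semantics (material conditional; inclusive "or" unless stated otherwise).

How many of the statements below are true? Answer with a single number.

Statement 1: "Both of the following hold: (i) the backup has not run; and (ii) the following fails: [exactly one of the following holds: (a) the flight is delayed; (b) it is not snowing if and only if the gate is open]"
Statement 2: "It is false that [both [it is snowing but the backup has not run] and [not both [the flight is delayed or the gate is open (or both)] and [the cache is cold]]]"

2

Statement 1: Formalization: ¬W ∧ ¬(G ⊕ (¬D ↔ V))

¬W = ¬F = T
¬D = ¬T = F
¬D ↔ V = F ↔ F = T
G ⊕ (¬D ↔ V) = T ⊕ T = F
¬(G ⊕ (¬D ↔ V)) = ¬F = T
¬W ∧ ¬(G ⊕ (¬D ↔ V)) = T ∧ T = T
Thus Statement 1 is true.

Statement 2: Parsed as ¬((D ∧ ¬W) ∧ ((G ∨ V) ↑ ¬H))

¬W = ¬F = T
D ∧ ¬W = T ∧ T = T
G ∨ V = T ∨ F = T
¬H = ¬F = T
(G ∨ V) ↑ ¬H = T ↑ T = F
(D ∧ ¬W) ∧ ((G ∨ V) ↑ ¬H) = T ∧ F = F
¬((D ∧ ¬W) ∧ ((G ∨ V) ↑ ¬H)) = ¬F = T
So Statement 2 is true.

Count: 2.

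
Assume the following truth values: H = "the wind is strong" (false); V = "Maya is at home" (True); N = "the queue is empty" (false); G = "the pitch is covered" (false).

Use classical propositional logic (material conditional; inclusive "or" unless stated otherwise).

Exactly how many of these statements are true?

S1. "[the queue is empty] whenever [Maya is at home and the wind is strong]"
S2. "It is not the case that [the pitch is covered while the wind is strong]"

S1: Parsed as (V ∧ H) → N

V ∧ H = T ∧ F = F
(V ∧ H) → N = F → F = T
So S1 is true.

S2: Formalization: ¬(G ∧ H)

G ∧ H = F ∧ F = F
¬(G ∧ H) = ¬F = T
Thus S2 is true.

True statements: 2 (S1, S2).

2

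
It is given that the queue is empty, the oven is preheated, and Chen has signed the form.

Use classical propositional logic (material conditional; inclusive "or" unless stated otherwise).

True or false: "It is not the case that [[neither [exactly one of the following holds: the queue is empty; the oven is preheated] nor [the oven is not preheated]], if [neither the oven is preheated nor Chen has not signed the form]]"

The statement is false.

Let P = "the oven is preheated" (T), G = "Chen has signed the form" (T), K = "the queue is empty" (T).
Parsed as ¬((P ↓ ¬G) → ((K ⊕ P) ↓ ¬P))

¬G = ¬T = F
P ↓ ¬G = T ↓ F = F
K ⊕ P = T ⊕ T = F
¬P = ¬T = F
(K ⊕ P) ↓ ¬P = F ↓ F = T
(P ↓ ¬G) → ((K ⊕ P) ↓ ¬P) = F → T = T
¬((P ↓ ¬G) → ((K ⊕ P) ↓ ¬P)) = ¬T = F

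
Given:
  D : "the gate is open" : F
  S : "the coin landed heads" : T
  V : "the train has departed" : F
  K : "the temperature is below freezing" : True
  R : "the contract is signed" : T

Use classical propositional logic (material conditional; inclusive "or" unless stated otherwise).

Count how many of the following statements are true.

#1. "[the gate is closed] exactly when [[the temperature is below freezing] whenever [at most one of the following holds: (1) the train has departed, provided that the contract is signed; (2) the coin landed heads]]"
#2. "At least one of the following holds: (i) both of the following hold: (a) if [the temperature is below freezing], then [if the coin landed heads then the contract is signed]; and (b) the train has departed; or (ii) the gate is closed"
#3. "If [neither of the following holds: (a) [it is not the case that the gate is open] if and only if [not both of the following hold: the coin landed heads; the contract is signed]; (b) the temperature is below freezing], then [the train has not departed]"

3

#1: Parsed as ¬D ↔ (((R → V) ↑ S) → K)

¬D = ¬F = T
R → V = T → F = F
(R → V) ↑ S = F ↑ T = T
((R → V) ↑ S) → K = T → T = T
¬D ↔ (((R → V) ↑ S) → K) = T ↔ T = T
So #1 is true.

#2: Formalization: ((K → (S → R)) ∧ V) ∨ ¬D

S → R = T → T = T
K → (S → R) = T → T = T
(K → (S → R)) ∧ V = T ∧ F = F
¬D = ¬F = T
((K → (S → R)) ∧ V) ∨ ¬D = F ∨ T = T
Hence #2 is true.

#3: Formalization: ((¬D ↔ (S ↑ R)) ↓ K) → ¬V

¬D = ¬F = T
S ↑ R = T ↑ T = F
¬D ↔ (S ↑ R) = T ↔ F = F
(¬D ↔ (S ↑ R)) ↓ K = F ↓ T = F
¬V = ¬F = T
((¬D ↔ (S ↑ R)) ↓ K) → ¬V = F → T = T
Thus #3 is true.

True statements: 3 (#1, #2, #3).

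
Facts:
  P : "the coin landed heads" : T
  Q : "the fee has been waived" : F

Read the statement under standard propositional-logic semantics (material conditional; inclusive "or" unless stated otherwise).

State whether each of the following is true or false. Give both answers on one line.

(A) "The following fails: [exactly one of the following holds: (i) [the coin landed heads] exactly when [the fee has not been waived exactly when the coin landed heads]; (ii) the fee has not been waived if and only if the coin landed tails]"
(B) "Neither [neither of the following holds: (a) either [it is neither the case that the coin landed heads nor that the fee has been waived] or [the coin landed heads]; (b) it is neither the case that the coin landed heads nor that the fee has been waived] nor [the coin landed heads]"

(A): In symbols: ¬((P ↔ (¬Q ↔ P)) ⊕ (¬Q ↔ ¬P))

¬Q = ¬F = T
¬Q ↔ P = T ↔ T = T
P ↔ (¬Q ↔ P) = T ↔ T = T
¬Q = ¬F = T
¬P = ¬T = F
¬Q ↔ ¬P = T ↔ F = F
(P ↔ (¬Q ↔ P)) ⊕ (¬Q ↔ ¬P) = T ⊕ F = T
¬((P ↔ (¬Q ↔ P)) ⊕ (¬Q ↔ ¬P)) = ¬T = F
Thus (A) is false.

(B): In symbols: (((P ↓ Q) ∨ P) ↓ (P ↓ Q)) ↓ P

P ↓ Q = T ↓ F = F
(P ↓ Q) ∨ P = F ∨ T = T
P ↓ Q = T ↓ F = F
((P ↓ Q) ∨ P) ↓ (P ↓ Q) = T ↓ F = F
(((P ↓ Q) ∨ P) ↓ (P ↓ Q)) ↓ P = F ↓ T = F
Thus (B) is false.

(A) False; (B) False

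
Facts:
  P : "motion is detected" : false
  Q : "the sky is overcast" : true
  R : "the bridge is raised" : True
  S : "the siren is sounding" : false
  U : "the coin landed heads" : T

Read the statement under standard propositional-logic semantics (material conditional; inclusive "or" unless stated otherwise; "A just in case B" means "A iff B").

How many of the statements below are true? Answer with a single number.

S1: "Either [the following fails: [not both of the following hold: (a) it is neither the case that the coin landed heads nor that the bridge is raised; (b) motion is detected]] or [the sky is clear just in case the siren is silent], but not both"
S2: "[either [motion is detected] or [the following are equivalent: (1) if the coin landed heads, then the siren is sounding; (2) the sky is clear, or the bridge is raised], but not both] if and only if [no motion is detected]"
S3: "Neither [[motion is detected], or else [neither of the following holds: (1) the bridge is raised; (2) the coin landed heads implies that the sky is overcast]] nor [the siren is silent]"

0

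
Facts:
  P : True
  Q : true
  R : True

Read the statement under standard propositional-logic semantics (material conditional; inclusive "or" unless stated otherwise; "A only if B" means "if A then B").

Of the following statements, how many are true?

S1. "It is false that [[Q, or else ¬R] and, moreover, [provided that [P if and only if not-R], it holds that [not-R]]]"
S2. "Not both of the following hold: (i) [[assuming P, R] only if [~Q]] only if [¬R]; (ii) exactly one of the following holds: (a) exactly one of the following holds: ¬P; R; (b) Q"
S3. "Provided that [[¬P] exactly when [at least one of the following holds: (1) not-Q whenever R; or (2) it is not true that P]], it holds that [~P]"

S1: This is ¬((Q ∨ ¬R) ∧ ((P ↔ ¬R) → ¬R)).

¬R = ¬T = F
Q ∨ ¬R = T ∨ F = T
¬R = ¬T = F
P ↔ ¬R = T ↔ F = F
¬R = ¬T = F
(P ↔ ¬R) → ¬R = F → F = T
(Q ∨ ¬R) ∧ ((P ↔ ¬R) → ¬R) = T ∧ T = T
¬((Q ∨ ¬R) ∧ ((P ↔ ¬R) → ¬R)) = ¬T = F
Thus S1 is false.

S2: In symbols: (((P → R) → ¬Q) → ¬R) ↑ ((¬P ⊕ R) ⊕ Q)

P → R = T → T = T
¬Q = ¬T = F
(P → R) → ¬Q = T → F = F
¬R = ¬T = F
((P → R) → ¬Q) → ¬R = F → F = T
¬P = ¬T = F
¬P ⊕ R = F ⊕ T = T
(¬P ⊕ R) ⊕ Q = T ⊕ T = F
(((P → R) → ¬Q) → ¬R) ↑ ((¬P ⊕ R) ⊕ Q) = T ↑ F = T
Thus S2 is true.

S3: Parsed as (¬P ↔ ((R → ¬Q) ∨ ¬P)) → ¬P

¬P = ¬T = F
¬Q = ¬T = F
R → ¬Q = T → F = F
¬P = ¬T = F
(R → ¬Q) ∨ ¬P = F ∨ F = F
¬P ↔ ((R → ¬Q) ∨ ¬P) = F ↔ F = T
¬P = ¬T = F
(¬P ↔ ((R → ¬Q) ∨ ¬P)) → ¬P = T → F = F
Thus S3 is false.

True statements: 1.

1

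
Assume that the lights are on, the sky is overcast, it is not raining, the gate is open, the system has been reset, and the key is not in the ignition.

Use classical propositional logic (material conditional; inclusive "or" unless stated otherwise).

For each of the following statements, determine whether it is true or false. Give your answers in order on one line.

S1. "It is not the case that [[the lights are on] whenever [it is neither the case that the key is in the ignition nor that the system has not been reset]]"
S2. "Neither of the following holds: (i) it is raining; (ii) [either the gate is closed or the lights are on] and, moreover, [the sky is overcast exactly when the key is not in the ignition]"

Let M = "the key is in the ignition" (F), H = "the system has been reset" (T), U = "the lights are on" (T), P = "it is raining" (F), Q = "the gate is open" (T), D = "the sky is overcast" (T).

S1: This is ~((M nor ~H) -> U).

~H = ~T = F
M nor ~H = F nor F = T
(M nor ~H) -> U = T -> T = T
~((M nor ~H) -> U) = ~T = F
So S1 is false.

S2: In symbols: P nor ((~Q | U) & (D <-> ~M))

~Q = ~T = F
~Q | U = F | T = T
~M = ~F = T
D <-> ~M = T <-> T = T
(~Q | U) & (D <-> ~M) = T & T = T
P nor ((~Q | U) & (D <-> ~M)) = F nor T = F
So S2 is false.

S1 False, S2 False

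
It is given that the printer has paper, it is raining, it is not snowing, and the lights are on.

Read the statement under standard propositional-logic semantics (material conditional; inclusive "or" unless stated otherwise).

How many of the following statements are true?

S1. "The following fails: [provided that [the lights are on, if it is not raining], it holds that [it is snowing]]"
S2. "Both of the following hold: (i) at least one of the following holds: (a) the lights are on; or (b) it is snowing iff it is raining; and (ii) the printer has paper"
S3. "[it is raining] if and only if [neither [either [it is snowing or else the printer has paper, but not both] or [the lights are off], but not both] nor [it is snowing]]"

2

Let Q = "it is raining" (T), S = "the lights are on" (T), R = "it is snowing" (F), P = "the printer has paper" (T).

S1: Formalization: ~((~Q -> S) -> R)

~Q = ~T = F
~Q -> S = F -> T = T
(~Q -> S) -> R = T -> F = F
~((~Q -> S) -> R) = ~F = T
So S1 is true.

S2: Parsed as (S | (R <-> Q)) & P

R <-> Q = F <-> T = F
S | (R <-> Q) = T | F = T
(S | (R <-> Q)) & P = T & T = T
Thus S2 is true.

S3: Formalization: Q <-> (((R xor P) xor ~S) nor R)

R xor P = F xor T = T
~S = ~T = F
(R xor P) xor ~S = T xor F = T
((R xor P) xor ~S) nor R = T nor F = F
Q <-> (((R xor P) xor ~S) nor R) = T <-> F = F
So S3 is false.

2 of the 3 statements are true.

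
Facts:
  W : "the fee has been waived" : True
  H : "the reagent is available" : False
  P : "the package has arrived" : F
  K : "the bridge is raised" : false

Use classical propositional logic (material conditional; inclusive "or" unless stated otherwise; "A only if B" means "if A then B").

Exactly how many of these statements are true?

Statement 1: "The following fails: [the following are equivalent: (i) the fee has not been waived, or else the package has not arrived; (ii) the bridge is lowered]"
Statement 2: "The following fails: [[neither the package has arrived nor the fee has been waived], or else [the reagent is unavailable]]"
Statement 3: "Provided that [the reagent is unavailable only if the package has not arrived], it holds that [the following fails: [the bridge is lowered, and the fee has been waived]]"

0

Statement 1: Parsed as ¬((¬W ∨ ¬P) ↔ ¬K)

¬W = ¬T = F
¬P = ¬F = T
¬W ∨ ¬P = F ∨ T = T
¬K = ¬F = T
(¬W ∨ ¬P) ↔ ¬K = T ↔ T = T
¬((¬W ∨ ¬P) ↔ ¬K) = ¬T = F
Thus Statement 1 is false.

Statement 2: Parsed as ¬((P ↓ W) ∨ ¬H)

P ↓ W = F ↓ T = F
¬H = ¬F = T
(P ↓ W) ∨ ¬H = F ∨ T = T
¬((P ↓ W) ∨ ¬H) = ¬T = F
Hence Statement 2 is false.

Statement 3: In symbols: (¬H → ¬P) → ¬(¬K ∧ W)

¬H = ¬F = T
¬P = ¬F = T
¬H → ¬P = T → T = T
¬K = ¬F = T
¬K ∧ W = T ∧ T = T
¬(¬K ∧ W) = ¬T = F
(¬H → ¬P) → ¬(¬K ∧ W) = T → F = F
So Statement 3 is false.

0 of the 3 statements are true (none).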